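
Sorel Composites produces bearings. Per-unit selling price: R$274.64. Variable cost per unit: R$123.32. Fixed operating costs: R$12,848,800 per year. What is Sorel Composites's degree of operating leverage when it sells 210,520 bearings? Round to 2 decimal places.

1.68

Contribution at this volume is 210,520 × R$151.32 = R$31,855,886.40.
Operating income = contribution − fixed costs = R$31,855,886.40 − R$12,848,800 = R$19,007,086.40.
So DOL = total CM / EBIT = R$31,855,886.40 / R$19,007,086.40 = 1.6760.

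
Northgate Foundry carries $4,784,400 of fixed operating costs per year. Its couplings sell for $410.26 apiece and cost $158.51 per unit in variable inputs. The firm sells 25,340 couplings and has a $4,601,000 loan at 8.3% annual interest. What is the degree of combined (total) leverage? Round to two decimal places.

5.26

At 25,340 units, contribution = 25,340 × $251.75 = $6,379,345.00.
EBIT = $6,379,345.00 − $4,784,400 = $1,594,945.00. Interest = $381,883.00, so EBIT − I = $1,213,062.00.
Degree of total leverage = total CM / (EBIT − interest) = $6,379,345.00 / $1,213,062.00 = 5.2589.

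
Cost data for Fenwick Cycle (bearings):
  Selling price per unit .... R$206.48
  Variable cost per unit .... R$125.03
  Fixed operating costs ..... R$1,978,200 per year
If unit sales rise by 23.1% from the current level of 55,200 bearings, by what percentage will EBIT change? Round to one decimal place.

+41.2%

Contribution at this volume is 55,200 × R$81.45 = R$4,496,040.00.
Subtracting fixed costs: EBIT = R$4,496,040.00 − R$1,978,200 = R$2,517,840.00.
Degree of operating leverage = R$4,496,040.00 / R$2,517,840.00 = 1.7857.
Operating income changes by 1.7857 × +23.1% = +41.2%.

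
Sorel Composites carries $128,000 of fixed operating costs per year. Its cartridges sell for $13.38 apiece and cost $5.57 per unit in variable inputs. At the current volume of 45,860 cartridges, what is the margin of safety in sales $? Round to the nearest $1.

$394,319

Each unit contributes $13.38 − $5.57 = $7.81. Break-even units = $128,000 ÷ $7.81 = 16,389.24; break-even revenue = 16,389.24 × $13.38 = $219,288.09.
Current sales = 45,860 × $13.38 = $613,606.80.
Margin of safety = $613,606.80 − $219,288.09 = $394,319.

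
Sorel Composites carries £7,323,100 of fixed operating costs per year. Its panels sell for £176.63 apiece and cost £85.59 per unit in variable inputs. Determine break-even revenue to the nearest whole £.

£14,207,811

Contribution margin per unit = £176.63 − £85.59 = £91.04, a CM ratio of £91.04 ÷ £176.63 = 0.5154.
Break-even revenue = fixed costs × price ÷ CM = £7,323,100 × £176.63 ÷ £91.04 = £14,207,811.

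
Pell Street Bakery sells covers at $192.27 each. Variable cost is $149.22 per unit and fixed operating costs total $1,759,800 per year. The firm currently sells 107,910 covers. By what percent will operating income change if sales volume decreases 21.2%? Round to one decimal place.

Contribution at this volume is 107,910 × $43.05 = $4,645,525.50.
EBIT = $4,645,525.50 − $1,759,800 = $2,885,725.50.
Degree of operating leverage = $4,645,525.50 / $2,885,725.50 = 1.6098.
%ΔEBIT = DOL × %ΔSales = 1.6098 × -21.2% = -34.1%.

-34.1%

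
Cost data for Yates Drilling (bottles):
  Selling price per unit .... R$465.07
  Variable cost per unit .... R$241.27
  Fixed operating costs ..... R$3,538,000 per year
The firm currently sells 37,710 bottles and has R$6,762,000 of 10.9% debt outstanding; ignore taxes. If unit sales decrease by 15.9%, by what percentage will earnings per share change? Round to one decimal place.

-32.2%

Contribution at this volume is 37,710 × R$223.80 = R$8,439,498.00.
EBIT = R$8,439,498.00 − R$3,538,000 = R$4,901,498.00.
Interest = R$737,058.00, so EBIT − I = R$4,164,440.00.
DCL = total CM / (EBIT − I) = R$8,439,498.00 / R$4,164,440.00 = 2.0266.
EPS therefore changes by 2.0266 × (-15.9%) = -32.2%.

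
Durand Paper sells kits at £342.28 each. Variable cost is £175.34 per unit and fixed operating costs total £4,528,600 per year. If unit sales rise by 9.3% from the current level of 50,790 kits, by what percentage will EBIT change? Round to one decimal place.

Total contribution margin = 50,790 × £166.94 = £8,478,882.60.
Subtracting fixed costs: EBIT = £8,478,882.60 − £4,528,600 = £3,950,282.60.
DOL = contribution ÷ EBIT = £8,478,882.60 ÷ £3,950,282.60 = 2.1464.
Operating income changes by 2.1464 × +9.3% = +20.0%.

+20.0%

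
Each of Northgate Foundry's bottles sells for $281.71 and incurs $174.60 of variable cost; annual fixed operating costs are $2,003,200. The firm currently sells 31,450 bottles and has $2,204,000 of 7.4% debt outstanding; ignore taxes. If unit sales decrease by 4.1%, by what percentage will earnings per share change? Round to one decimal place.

Total contribution margin = 31,450 × $107.11 = $3,368,609.50.
Subtracting fixed costs: EBIT = $3,368,609.50 − $2,003,200 = $1,365,409.50.
After interest of $163,096.00, pre-tax earnings = $1,202,313.50.
DCL = total CM / (EBIT − I) = $3,368,609.50 / $1,202,313.50 = 2.8018.
EPS therefore changes by 2.8018 × (-4.1%) = -11.5%.

-11.5%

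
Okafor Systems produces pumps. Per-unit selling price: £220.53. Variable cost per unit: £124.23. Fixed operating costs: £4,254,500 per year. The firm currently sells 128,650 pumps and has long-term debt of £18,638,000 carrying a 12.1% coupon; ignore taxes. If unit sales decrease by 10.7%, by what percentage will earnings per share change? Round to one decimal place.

Contribution at this volume is 128,650 × £96.30 = £12,388,995.00.
EBIT = £12,388,995.00 − £4,254,500 = £8,134,495.00.
After interest of £2,255,198.00, pre-tax earnings = £5,879,297.00.
Degree of combined leverage = contribution ÷ (EBIT − I) = £12,388,995.00 ÷ £5,879,297.00 = 2.1072.
%ΔEPS = DCL × %ΔSales = 2.1072 × -10.7% = -22.5%.

-22.5%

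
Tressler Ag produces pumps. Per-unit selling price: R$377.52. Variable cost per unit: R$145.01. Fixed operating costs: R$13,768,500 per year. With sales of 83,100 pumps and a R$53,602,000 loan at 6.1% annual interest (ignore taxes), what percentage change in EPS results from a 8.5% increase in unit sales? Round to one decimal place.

+71.9%

At 83,100 units, contribution = 83,100 × R$232.51 = R$19,321,581.00.
EBIT = R$19,321,581.00 − R$13,768,500 = R$5,553,081.00.
After interest of R$3,269,722.00, pre-tax earnings = R$2,283,359.00.
DCL = total CM / (EBIT − I) = R$19,321,581.00 / R$2,283,359.00 = 8.4619.
%ΔEPS = DCL × %ΔSales = 8.4619 × +8.5% = +71.9%.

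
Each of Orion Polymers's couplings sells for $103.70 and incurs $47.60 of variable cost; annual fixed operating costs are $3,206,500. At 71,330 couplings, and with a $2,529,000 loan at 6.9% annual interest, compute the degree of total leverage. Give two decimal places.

6.45

Contribution at this volume is 71,330 × $56.10 = $4,001,613.00.
EBIT = $4,001,613.00 − $3,206,500 = $795,113.00. Interest = $174,501.00.
DOL = $4,001,613.00 ÷ $795,113.00 = 5.0328; DFL = $795,113.00 ÷ $620,612.00 = 1.2812.
Combined leverage = 5.0328 × 1.2812 = 6.4480.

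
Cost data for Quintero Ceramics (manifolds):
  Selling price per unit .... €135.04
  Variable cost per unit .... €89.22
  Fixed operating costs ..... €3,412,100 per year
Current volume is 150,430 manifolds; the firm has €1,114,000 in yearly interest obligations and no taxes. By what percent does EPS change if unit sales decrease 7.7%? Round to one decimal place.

Total contribution margin = 150,430 × €45.82 = €6,892,702.60.
Subtracting fixed costs: EBIT = €6,892,702.60 − €3,412,100 = €3,480,602.60.
Interest = €1,114,000.00, so EBIT − I = €2,366,602.60.
DCL = total CM / (EBIT − I) = €6,892,702.60 / €2,366,602.60 = 2.9125.
%ΔEPS = DCL × %ΔSales = 2.9125 × -7.7% = -22.4%.

-22.4%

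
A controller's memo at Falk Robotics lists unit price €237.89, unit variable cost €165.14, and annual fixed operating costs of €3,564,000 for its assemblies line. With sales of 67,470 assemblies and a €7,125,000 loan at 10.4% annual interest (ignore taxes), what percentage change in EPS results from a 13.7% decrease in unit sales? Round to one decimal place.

-111.4%

Contribution at this volume is 67,470 × €72.75 = €4,908,442.50.
Operating income = contribution − fixed costs = €4,908,442.50 − €3,564,000 = €1,344,442.50.
Interest = €741,000.00, so EBIT − I = €603,442.50.
DCL = total CM / (EBIT − I) = €4,908,442.50 / €603,442.50 = 8.1341.
EPS therefore changes by 8.1341 × (-13.7%) = -111.4%.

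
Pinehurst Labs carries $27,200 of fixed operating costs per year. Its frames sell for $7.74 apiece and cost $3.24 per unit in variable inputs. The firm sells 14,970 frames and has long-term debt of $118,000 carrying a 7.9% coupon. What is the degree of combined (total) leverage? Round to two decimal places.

Contribution at this volume is 14,970 × $4.50 = $67,365.00.
EBIT = $67,365.00 − $27,200 = $40,165.00. Interest = $9,322.00.
DOL = $67,365.00 ÷ $40,165.00 = 1.6772; DFL = $40,165.00 ÷ $30,843.00 = 1.3022.
Combined leverage = 1.6772 × 1.3022 = 2.1840.

2.18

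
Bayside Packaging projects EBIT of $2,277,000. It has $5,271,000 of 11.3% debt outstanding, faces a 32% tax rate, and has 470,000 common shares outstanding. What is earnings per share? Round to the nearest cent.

$2.43

Interest = $595,623.00, so EBT = $2,277,000 − $595,623.00 = $1,681,377.00.
After tax at 32%: net income = $1,681,377.00 × 0.68 = $1,143,336.36.
Per share: $1,143,336.36 / 470,000 shares = $2.43.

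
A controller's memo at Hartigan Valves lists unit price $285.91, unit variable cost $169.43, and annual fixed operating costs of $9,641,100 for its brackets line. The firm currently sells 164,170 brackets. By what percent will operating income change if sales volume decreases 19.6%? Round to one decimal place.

-39.5%

Total contribution margin = 164,170 × $116.48 = $19,122,521.60.
Subtracting fixed costs: EBIT = $19,122,521.60 − $9,641,100 = $9,481,421.60.
Degree of operating leverage = $19,122,521.60 / $9,481,421.60 = 2.0168.
Operating income changes by 2.0168 × -19.6% = -39.5%.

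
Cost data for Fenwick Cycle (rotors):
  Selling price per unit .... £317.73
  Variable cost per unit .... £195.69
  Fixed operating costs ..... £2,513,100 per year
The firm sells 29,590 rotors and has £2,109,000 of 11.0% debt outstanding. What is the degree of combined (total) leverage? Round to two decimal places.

4.17

At 29,590 units, contribution = 29,590 × £122.04 = £3,611,163.60.
Operating income = contribution − fixed costs = £3,611,163.60 − £2,513,100 = £1,098,063.60. Interest = £231,990.00.
DOL = £3,611,163.60 ÷ £1,098,063.60 = 3.2887; DFL = £1,098,063.60 ÷ £866,073.60 = 1.2679.
Combined leverage = 3.2887 × 1.2679 = 4.1697.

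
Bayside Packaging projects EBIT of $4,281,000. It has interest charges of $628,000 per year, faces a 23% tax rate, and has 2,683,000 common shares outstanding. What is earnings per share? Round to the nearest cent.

$1.05

Pre-tax income = $4,281,000 − $628,000.00 = $3,653,000.00.
After tax at 23%: net income = $3,653,000.00 × 0.77 = $2,812,810.00.
EPS = $2,812,810.00 ÷ 2,683,000 = $1.05.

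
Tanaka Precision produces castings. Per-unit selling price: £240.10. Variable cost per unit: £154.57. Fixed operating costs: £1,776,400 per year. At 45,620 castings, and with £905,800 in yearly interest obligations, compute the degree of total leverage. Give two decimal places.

3.20

At 45,620 units, contribution = 45,620 × £85.53 = £3,901,878.60.
EBIT = £3,901,878.60 − £1,776,400 = £2,125,478.60. Interest = £905,800.00.
DOL = £3,901,878.60 ÷ £2,125,478.60 = 1.8358; DFL = £2,125,478.60 ÷ £1,219,678.60 = 1.7427.
DCL = DOL × DFL = 1.8358 × 1.7427 = 3.1992.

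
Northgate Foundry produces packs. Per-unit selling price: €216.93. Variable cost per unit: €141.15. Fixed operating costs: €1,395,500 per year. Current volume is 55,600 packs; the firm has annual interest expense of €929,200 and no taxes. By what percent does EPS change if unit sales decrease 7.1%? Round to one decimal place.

-15.8%

Contribution at this volume is 55,600 × €75.78 = €4,213,368.00.
Operating income = contribution − fixed costs = €4,213,368.00 − €1,395,500 = €2,817,868.00.
Interest = €929,200.00, so EBIT − I = €1,888,668.00.
DCL = total CM / (EBIT − I) = €4,213,368.00 / €1,888,668.00 = 2.2309.
EPS therefore changes by 2.2309 × (-7.1%) = -15.8%.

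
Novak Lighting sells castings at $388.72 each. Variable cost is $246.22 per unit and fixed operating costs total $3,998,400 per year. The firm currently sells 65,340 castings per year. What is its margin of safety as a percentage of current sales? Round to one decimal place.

Each unit contributes $388.72 − $246.22 = $142.50. Break-even units = $3,998,400 ÷ $142.50 = 28,058.95; break-even revenue = 28,058.95 × $388.72 = $10,907,074.02.
Actual sales revenue = 65,340 × $388.72 = $25,398,964.80.
Margin of safety = ($25,398,964.80 − $10,907,074.02) ÷ $25,398,964.80 = 57.1%.

57.1%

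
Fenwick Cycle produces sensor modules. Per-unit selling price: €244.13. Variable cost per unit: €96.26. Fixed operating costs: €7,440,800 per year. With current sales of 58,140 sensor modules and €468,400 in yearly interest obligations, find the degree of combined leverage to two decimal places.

Contribution at this volume is 58,140 × €147.87 = €8,597,161.80.
EBIT = €8,597,161.80 − €7,440,800 = €1,156,361.80. Interest = €468,400.00, so EBIT − I = €687,961.80.
Degree of total leverage = total CM / (EBIT − interest) = €8,597,161.80 / €687,961.80 = 12.4966.

12.50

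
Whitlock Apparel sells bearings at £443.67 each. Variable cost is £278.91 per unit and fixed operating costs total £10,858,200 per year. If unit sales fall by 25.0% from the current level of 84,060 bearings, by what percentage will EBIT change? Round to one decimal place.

-115.7%

At 84,060 units, contribution = 84,060 × £164.76 = £13,849,725.60.
EBIT = £13,849,725.60 − £10,858,200 = £2,991,525.60.
DOL = contribution ÷ EBIT = £13,849,725.60 ÷ £2,991,525.60 = 4.6297.
Operating income changes by 4.6297 × -25.0% = -115.7%.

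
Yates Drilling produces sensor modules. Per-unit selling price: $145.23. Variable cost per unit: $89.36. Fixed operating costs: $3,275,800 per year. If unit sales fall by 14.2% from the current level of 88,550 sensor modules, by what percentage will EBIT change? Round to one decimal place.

Contribution at this volume is 88,550 × $55.87 = $4,947,288.50.
EBIT = $4,947,288.50 − $3,275,800 = $1,671,488.50.
DOL = contribution ÷ EBIT = $4,947,288.50 ÷ $1,671,488.50 = 2.9598.
So EBIT moves 2.9598 × (-14.2%) = -42.0%.

-42.0%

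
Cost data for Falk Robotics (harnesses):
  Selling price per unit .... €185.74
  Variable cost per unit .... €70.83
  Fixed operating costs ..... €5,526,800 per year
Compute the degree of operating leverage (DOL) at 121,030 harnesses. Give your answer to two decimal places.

1.66

Contribution at this volume is 121,030 × €114.91 = €13,907,557.30.
EBIT = €13,907,557.30 − €5,526,800 = €8,380,757.30.
Degree of operating leverage = €13,907,557.30 / €8,380,757.30 = 1.6595.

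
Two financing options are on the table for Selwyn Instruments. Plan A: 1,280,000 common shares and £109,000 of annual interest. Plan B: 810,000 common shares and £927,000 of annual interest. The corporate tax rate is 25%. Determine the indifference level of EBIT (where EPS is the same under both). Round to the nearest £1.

At indifference, (EBIT − 109,000)(1 − t)/1,280,000 = (EBIT − 927,000)(1 − t)/810,000.
Cancelling (1 − t) and cross-multiplying: 810,000·(EBIT − 109,000) = 1,280,000·(EBIT − 927,000).
EBIT × (1,280,000 − 810,000) = 927,000 × 1,280,000 − 109,000 × 810,000 = 1,098,270,000,000, so EBIT = 1,098,270,000,000 ÷ 470,000 = 2,336,744.68.

£2,336,745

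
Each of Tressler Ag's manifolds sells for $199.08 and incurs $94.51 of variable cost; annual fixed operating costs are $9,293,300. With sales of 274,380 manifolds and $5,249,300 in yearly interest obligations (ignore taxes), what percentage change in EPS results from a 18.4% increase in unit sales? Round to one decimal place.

Contribution at this volume is 274,380 × $104.57 = $28,691,916.60.
Operating income = contribution − fixed costs = $28,691,916.60 − $9,293,300 = $19,398,616.60.
After interest of $5,249,300.00, pre-tax earnings = $14,149,316.60.
Degree of combined leverage = contribution ÷ (EBIT − I) = $28,691,916.60 ÷ $14,149,316.60 = 2.0278.
EPS therefore changes by 2.0278 × (+18.4%) = +37.3%.

+37.3%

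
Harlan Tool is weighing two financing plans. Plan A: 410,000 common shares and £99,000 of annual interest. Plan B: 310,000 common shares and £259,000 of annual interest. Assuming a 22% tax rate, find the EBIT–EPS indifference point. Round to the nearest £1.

£755,000

Set EPS_A = EPS_B: (EBIT − £99,000)(1 − 0.22) ÷ 410,000 = (EBIT − £259,000)(1 − 0.22) ÷ 310,000.
The (1 − t) factor cancels: (EBIT − 99,000) × 310,000 = (EBIT − 259,000) × 410,000.
Solving, EBIT = (259,000·410,000 − 99,000·310,000) / (410,000 − 310,000) = 75,500,000,000 / 100,000 = 755,000.00.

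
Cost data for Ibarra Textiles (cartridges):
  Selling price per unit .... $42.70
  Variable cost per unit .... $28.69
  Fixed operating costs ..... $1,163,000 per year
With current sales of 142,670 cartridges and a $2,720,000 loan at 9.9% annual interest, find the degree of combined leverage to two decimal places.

Contribution at this volume is 142,670 × $14.01 = $1,998,806.70.
Subtracting fixed costs: EBIT = $1,998,806.70 − $1,163,000 = $835,806.70. Interest = $269,280.00.
DOL = $1,998,806.70 ÷ $835,806.70 = 2.3915; DFL = $835,806.70 ÷ $566,526.70 = 1.4753.
Combined leverage = 2.3915 × 1.4753 = 3.5282.

3.53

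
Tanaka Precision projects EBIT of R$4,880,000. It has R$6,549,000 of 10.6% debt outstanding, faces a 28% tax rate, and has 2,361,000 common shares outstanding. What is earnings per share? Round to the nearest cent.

R$1.28

Interest = R$694,194.00, so EBT = R$4,880,000 − R$694,194.00 = R$4,185,806.00.
Net income = R$4,185,806.00 × (1 − 0.28) = R$3,013,780.32.
EPS = R$3,013,780.32 ÷ 2,361,000 = R$1.28.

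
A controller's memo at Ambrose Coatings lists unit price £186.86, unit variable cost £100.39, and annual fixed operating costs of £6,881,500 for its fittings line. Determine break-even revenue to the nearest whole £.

£14,870,789

Contribution margin per unit = £186.86 − £100.39 = £86.47, a CM ratio of £86.47 ÷ £186.86 = 0.4628.
Break-even sales = FC ÷ CM ratio = £6,881,500 × £186.86 / £86.47 = £14,870,789.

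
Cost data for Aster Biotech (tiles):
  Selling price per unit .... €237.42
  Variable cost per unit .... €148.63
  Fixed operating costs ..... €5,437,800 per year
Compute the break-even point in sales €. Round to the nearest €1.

€14,540,404

CM per unit = €237.42 − €148.63 = €88.79; CM ratio = €88.79 / €237.42 = 0.3740.
Break-even revenue = fixed costs × price ÷ CM = €5,437,800 × €237.42 ÷ €88.79 = €14,540,404.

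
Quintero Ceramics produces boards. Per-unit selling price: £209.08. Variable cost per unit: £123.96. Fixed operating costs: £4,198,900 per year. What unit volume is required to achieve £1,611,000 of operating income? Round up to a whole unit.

Contribution margin per unit = £209.08 − £123.96 = £85.12.
Need Q such that Q × £85.12 − £4,198,900 = £1,611,000, i.e. Q = £5,809,900 / £85.12 = 68,255.40 → 68,256.

68,256 boards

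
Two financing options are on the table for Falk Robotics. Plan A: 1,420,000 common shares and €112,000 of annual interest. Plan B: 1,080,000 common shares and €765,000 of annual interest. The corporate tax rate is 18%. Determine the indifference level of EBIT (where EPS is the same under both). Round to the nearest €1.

At indifference, (EBIT − 112,000)(1 − t)/1,420,000 = (EBIT − 765,000)(1 − t)/1,080,000.
Cancelling (1 − t) and cross-multiplying: 1,080,000·(EBIT − 112,000) = 1,420,000·(EBIT − 765,000).
EBIT × (1,420,000 − 1,080,000) = 765,000 × 1,420,000 − 112,000 × 1,080,000 = 965,340,000,000, so EBIT = 965,340,000,000 ÷ 340,000 = 2,839,235.29.

€2,839,235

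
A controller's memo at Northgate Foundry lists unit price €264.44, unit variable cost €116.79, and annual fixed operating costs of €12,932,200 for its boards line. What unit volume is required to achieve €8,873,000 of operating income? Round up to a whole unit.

Contribution margin per unit = €264.44 − €116.79 = €147.65.
Required volume = (fixed costs + target profit) ÷ CM = (€12,932,200 + €8,873,000) ÷ €147.65 = 147,681.68, so 147,682 boards.

147,682 boards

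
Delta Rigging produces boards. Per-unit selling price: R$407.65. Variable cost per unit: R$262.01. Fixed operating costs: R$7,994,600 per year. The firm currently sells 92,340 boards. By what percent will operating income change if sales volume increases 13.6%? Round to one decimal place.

+33.5%

Total contribution margin = 92,340 × R$145.64 = R$13,448,397.60.
Subtracting fixed costs: EBIT = R$13,448,397.60 − R$7,994,600 = R$5,453,797.60.
So DOL = total CM / EBIT = R$13,448,397.60 / R$5,453,797.60 = 2.4659.
Operating income changes by 2.4659 × +13.6% = +33.5%.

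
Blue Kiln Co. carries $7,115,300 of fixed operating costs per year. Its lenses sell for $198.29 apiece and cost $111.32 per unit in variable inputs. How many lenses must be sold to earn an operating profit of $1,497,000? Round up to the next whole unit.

Unit CM = price − variable cost = $198.29 − $111.32 = $86.97.
Required volume = (fixed costs + target profit) ÷ CM = ($7,115,300 + $1,497,000) ÷ $86.97 = 99,026.10, so 99,027 lenses.

99,027 lenses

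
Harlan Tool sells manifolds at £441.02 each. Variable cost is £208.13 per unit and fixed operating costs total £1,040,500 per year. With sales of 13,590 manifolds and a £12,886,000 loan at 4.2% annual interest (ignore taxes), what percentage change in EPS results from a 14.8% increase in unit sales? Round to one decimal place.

+29.6%

Total contribution margin = 13,590 × £232.89 = £3,164,975.10.
EBIT = £3,164,975.10 − £1,040,500 = £2,124,475.10.
After interest of £541,212.00, pre-tax earnings = £1,583,263.10.
Degree of combined leverage = contribution ÷ (EBIT − I) = £3,164,975.10 ÷ £1,583,263.10 = 1.9990.
EPS therefore changes by 1.9990 × (+14.8%) = +29.6%.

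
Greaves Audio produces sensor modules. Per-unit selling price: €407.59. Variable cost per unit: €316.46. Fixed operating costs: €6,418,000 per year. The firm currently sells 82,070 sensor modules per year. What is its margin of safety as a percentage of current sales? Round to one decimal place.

14.2%

Contribution margin per unit = €407.59 − €316.46 = €91.13. Break-even units = €6,418,000 ÷ €91.13 = 70,426.86; break-even revenue = 70,426.86 × €407.59 = €28,705,284.98.
Current sales = 82,070 × €407.59 = €33,450,911.30.
Margin of safety = (€33,450,911.30 − €28,705,284.98) ÷ €33,450,911.30 = 14.2%.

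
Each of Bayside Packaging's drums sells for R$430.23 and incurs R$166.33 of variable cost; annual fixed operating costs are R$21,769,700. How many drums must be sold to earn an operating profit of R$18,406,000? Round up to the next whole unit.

152,239 drums

Unit CM = price − variable cost = R$430.23 − R$166.33 = R$263.90.
Need Q such that Q × R$263.90 − R$21,769,700 = R$18,406,000, i.e. Q = R$40,175,700 / R$263.90 = 152,238.35 → 152,239.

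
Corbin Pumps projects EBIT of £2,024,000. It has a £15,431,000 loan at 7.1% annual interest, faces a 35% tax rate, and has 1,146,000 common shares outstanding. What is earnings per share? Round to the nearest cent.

Interest = £1,095,601.00, so EBT = £2,024,000 − £1,095,601.00 = £928,399.00.
Net income = £928,399.00 × (1 − 0.35) = £603,459.35.
EPS = £603,459.35 ÷ 1,146,000 = £0.53.

£0.53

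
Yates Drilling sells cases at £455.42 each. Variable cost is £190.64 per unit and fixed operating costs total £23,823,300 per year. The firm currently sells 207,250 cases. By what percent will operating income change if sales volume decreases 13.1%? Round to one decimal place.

-23.2%

Contribution at this volume is 207,250 × £264.78 = £54,875,655.00.
Operating income = contribution − fixed costs = £54,875,655.00 − £23,823,300 = £31,052,355.00.
DOL = contribution ÷ EBIT = £54,875,655.00 ÷ £31,052,355.00 = 1.7672.
%ΔEBIT = DOL × %ΔSales = 1.7672 × -13.1% = -23.2%.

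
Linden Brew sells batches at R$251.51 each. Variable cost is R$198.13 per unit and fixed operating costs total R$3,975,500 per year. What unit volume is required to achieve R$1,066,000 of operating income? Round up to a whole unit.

94,446 batches

Each unit contributes R$251.51 − R$198.13 = R$53.38.
Units = (FC + target) / CM = (R$3,975,500 + R$1,066,000) / R$53.38 = 94,445.49, so 94,446 batches.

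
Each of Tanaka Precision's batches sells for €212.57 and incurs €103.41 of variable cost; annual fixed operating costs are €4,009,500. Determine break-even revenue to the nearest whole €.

€7,807,800

Contribution margin per unit = €212.57 − €103.41 = €109.16, a CM ratio of €109.16 ÷ €212.57 = 0.5135.
Break-even sales = FC ÷ CM ratio = €4,009,500 × €212.57 / €109.16 = €7,807,800.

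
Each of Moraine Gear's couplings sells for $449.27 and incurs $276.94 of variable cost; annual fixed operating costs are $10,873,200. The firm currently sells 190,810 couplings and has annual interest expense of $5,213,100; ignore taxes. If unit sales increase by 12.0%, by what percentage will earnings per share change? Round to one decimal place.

At 190,810 units, contribution = 190,810 × $172.33 = $32,882,287.30.
Subtracting fixed costs: EBIT = $32,882,287.30 − $10,873,200 = $22,009,087.30.
Interest = $5,213,100.00, so EBIT − I = $16,795,987.30.
DCL = total CM / (EBIT − I) = $32,882,287.30 / $16,795,987.30 = 1.9577.
EPS therefore changes by 1.9577 × (+12.0%) = +23.5%.

+23.5%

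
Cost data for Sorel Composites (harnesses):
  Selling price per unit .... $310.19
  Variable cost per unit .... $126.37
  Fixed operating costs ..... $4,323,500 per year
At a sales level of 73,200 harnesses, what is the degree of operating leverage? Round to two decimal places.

Contribution at this volume is 73,200 × $183.82 = $13,455,624.00.
Subtracting fixed costs: EBIT = $13,455,624.00 − $4,323,500 = $9,132,124.00.
DOL = contribution ÷ EBIT = $13,455,624.00 ÷ $9,132,124.00 = 1.4734.

1.47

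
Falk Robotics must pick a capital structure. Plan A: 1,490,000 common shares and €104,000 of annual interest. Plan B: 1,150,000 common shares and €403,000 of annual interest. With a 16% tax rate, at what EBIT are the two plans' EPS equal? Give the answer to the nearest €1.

€1,414,324

Set EPS_A = EPS_B: (EBIT − €104,000)(1 − 0.16) ÷ 1,490,000 = (EBIT − €403,000)(1 − 0.16) ÷ 1,150,000.
The (1 − t) factor cancels: (EBIT − 104,000) × 1,150,000 = (EBIT − 403,000) × 1,490,000.
Solving, EBIT = (403,000·1,490,000 − 104,000·1,150,000) / (1,490,000 − 1,150,000) = 480,870,000,000 / 340,000 = 1,414,323.53.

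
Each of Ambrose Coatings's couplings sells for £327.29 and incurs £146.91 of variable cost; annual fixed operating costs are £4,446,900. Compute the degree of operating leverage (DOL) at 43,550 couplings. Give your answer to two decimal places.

2.30

At 43,550 units, contribution = 43,550 × £180.38 = £7,855,549.00.
EBIT = £7,855,549.00 − £4,446,900 = £3,408,649.00.
So DOL = total CM / EBIT = £7,855,549.00 / £3,408,649.00 = 2.3046.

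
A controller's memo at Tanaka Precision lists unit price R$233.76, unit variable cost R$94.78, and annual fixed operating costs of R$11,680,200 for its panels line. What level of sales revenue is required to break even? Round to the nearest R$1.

R$19,645,730

Contribution margin per unit = R$233.76 − R$94.78 = R$138.98, a CM ratio of R$138.98 ÷ R$233.76 = 0.5945.
Break-even sales = FC ÷ CM ratio = R$11,680,200 × R$233.76 / R$138.98 = R$19,645,730.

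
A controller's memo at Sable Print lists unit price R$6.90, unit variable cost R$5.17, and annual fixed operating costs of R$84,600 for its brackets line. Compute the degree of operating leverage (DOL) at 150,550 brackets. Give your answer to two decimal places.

Total contribution margin = 150,550 × R$1.73 = R$260,451.50.
EBIT = R$260,451.50 − R$84,600 = R$175,851.50.
So DOL = total CM / EBIT = R$260,451.50 / R$175,851.50 = 1.4811.

1.48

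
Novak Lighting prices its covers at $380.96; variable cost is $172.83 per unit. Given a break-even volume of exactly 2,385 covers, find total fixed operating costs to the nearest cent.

Unit CM = price − variable cost = $380.96 − $172.83 = $208.13.
Since BE = FC / CM, FC = 2,385 × $208.13 = $496,390.05.

$496,390.05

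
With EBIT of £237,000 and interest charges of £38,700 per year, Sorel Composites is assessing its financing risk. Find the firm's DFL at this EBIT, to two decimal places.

1.20

Annual interest charges come to £38,700.00.
Degree of financial leverage = EBIT / (EBIT − interest) = £237,000 / £198,300.00 = 1.1952.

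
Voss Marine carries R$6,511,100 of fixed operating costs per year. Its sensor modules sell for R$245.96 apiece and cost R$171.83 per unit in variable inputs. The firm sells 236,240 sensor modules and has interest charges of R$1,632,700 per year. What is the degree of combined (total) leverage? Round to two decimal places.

1.87

Contribution at this volume is 236,240 × R$74.13 = R$17,512,471.20.
Operating income = contribution − fixed costs = R$17,512,471.20 − R$6,511,100 = R$11,001,371.20. Interest = R$1,632,700.00, so EBIT − I = R$9,368,671.20.
Degree of total leverage = total CM / (EBIT − interest) = R$17,512,471.20 / R$9,368,671.20 = 1.8693.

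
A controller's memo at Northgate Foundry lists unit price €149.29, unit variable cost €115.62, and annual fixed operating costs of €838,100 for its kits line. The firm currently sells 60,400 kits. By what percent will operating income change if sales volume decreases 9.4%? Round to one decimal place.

Total contribution margin = 60,400 × €33.67 = €2,033,668.00.
Subtracting fixed costs: EBIT = €2,033,668.00 − €838,100 = €1,195,568.00.
So DOL = total CM / EBIT = €2,033,668.00 / €1,195,568.00 = 1.7010.
%ΔEBIT = DOL × %ΔSales = 1.7010 × -9.4% = -16.0%.

-16.0%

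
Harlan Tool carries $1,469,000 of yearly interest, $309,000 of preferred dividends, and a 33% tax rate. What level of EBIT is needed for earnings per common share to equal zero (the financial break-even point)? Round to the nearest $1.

$1,930,194

Grossing the preferred dividend up to pre-tax terms: $309,000 / (1 − 0.33) = $461,194.03.
EPS = 0 when EBIT covers interest plus the pre-tax preferred burden: $1,469,000 + $461,194.03 = $1,930,194.03.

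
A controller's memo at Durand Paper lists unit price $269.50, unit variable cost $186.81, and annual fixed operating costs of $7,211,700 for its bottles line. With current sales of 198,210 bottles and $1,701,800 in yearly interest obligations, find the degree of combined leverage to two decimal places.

2.19

Contribution at this volume is 198,210 × $82.69 = $16,389,984.90.
Operating income = contribution − fixed costs = $16,389,984.90 − $7,211,700 = $9,178,284.90. Interest = $1,701,800.00.
DOL = $16,389,984.90 ÷ $9,178,284.90 = 1.7857; DFL = $9,178,284.90 ÷ $7,476,484.90 = 1.2276.
Combined leverage = 1.7857 × 1.2276 = 2.1921.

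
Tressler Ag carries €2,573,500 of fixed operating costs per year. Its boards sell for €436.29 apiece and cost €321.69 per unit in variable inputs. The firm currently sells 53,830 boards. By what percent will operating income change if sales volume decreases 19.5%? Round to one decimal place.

At 53,830 units, contribution = 53,830 × €114.60 = €6,168,918.00.
Subtracting fixed costs: EBIT = €6,168,918.00 − €2,573,500 = €3,595,418.00.
So DOL = total CM / EBIT = €6,168,918.00 / €3,595,418.00 = 1.7158.
%ΔEBIT = DOL × %ΔSales = 1.7158 × -19.5% = -33.5%.

-33.5%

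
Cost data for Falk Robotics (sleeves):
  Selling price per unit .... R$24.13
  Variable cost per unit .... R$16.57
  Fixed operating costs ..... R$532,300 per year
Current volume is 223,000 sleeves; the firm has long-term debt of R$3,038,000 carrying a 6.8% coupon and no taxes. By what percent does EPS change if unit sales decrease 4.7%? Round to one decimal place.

Contribution at this volume is 223,000 × R$7.56 = R$1,685,880.00.
Subtracting fixed costs: EBIT = R$1,685,880.00 − R$532,300 = R$1,153,580.00.
Interest = R$206,584.00, so EBIT − I = R$946,996.00.
Degree of combined leverage = contribution ÷ (EBIT − I) = R$1,685,880.00 ÷ R$946,996.00 = 1.7802.
EPS therefore changes by 1.7802 × (-4.7%) = -8.4%.

-8.4%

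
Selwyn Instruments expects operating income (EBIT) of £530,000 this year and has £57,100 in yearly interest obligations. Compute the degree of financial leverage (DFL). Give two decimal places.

1.12

Interest = £57,100.00.
DFL = EBIT ÷ (EBIT − I) = £530,000 ÷ (£530,000 − £57,100.00) = £530,000 ÷ £472,900.00 = 1.1207.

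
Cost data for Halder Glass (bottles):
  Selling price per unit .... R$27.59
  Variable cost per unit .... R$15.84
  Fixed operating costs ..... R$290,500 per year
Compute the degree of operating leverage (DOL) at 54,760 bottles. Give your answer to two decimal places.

1.82

Total contribution margin = 54,760 × R$11.75 = R$643,430.00.
Subtracting fixed costs: EBIT = R$643,430.00 − R$290,500 = R$352,930.00.
Degree of operating leverage = R$643,430.00 / R$352,930.00 = 1.8231.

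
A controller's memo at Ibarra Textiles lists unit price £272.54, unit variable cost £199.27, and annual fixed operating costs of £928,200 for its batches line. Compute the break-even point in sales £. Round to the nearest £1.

Contribution margin per unit = £272.54 − £199.27 = £73.27, a CM ratio of £73.27 ÷ £272.54 = 0.2688.
Break-even sales = FC ÷ CM ratio = £928,200 × £272.54 / £73.27 = £3,452,595.

£3,452,595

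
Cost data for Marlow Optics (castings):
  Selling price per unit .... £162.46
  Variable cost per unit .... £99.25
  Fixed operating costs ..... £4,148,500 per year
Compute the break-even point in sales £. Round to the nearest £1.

Contribution margin per unit = £162.46 − £99.25 = £63.21, a CM ratio of £63.21 ÷ £162.46 = 0.3891.
Break-even revenue = fixed costs × price ÷ CM = £4,148,500 × £162.46 ÷ £63.21 = £10,662,321.

£10,662,321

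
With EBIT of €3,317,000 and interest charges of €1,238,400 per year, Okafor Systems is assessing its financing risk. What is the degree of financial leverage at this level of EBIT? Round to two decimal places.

Interest = €1,238,400.00.
Degree of financial leverage = EBIT / (EBIT − interest) = €3,317,000 / €2,078,600.00 = 1.5958.

1.60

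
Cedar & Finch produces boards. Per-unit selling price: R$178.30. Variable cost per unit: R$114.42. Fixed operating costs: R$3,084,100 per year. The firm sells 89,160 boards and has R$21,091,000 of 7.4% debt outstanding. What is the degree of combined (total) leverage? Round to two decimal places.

At 89,160 units, contribution = 89,160 × R$63.88 = R$5,695,540.80.
Subtracting fixed costs: EBIT = R$5,695,540.80 − R$3,084,100 = R$2,611,440.80. Interest = R$1,560,734.00.
DOL = R$5,695,540.80 ÷ R$2,611,440.80 = 2.1810; DFL = R$2,611,440.80 ÷ R$1,050,706.80 = 2.4854.
DCL = DOL × DFL = 2.1810 × 2.4854 = 5.4207.

5.42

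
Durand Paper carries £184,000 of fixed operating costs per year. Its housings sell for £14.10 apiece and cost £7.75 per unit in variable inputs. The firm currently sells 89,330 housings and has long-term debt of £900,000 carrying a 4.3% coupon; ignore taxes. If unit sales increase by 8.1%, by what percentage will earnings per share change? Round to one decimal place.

+13.3%

Contribution at this volume is 89,330 × £6.35 = £567,245.50.
Subtracting fixed costs: EBIT = £567,245.50 − £184,000 = £383,245.50.
After interest of £38,700.00, pre-tax earnings = £344,545.50.
Degree of combined leverage = contribution ÷ (EBIT − I) = £567,245.50 ÷ £344,545.50 = 1.6464.
%ΔEPS = DCL × %ΔSales = 1.6464 × +8.1% = +13.3%.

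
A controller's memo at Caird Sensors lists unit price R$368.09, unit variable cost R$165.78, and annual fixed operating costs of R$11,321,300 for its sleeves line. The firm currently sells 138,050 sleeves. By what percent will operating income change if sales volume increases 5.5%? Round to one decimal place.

+9.2%

Contribution at this volume is 138,050 × R$202.31 = R$27,928,895.50.
Subtracting fixed costs: EBIT = R$27,928,895.50 − R$11,321,300 = R$16,607,595.50.
DOL = contribution ÷ EBIT = R$27,928,895.50 ÷ R$16,607,595.50 = 1.6817.
So EBIT moves 1.6817 × (+5.5%) = +9.2%.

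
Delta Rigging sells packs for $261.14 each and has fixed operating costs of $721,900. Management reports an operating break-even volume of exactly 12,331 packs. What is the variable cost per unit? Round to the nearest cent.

At break-even, FC = Q × (P − VC), so P − VC = $721,900 ÷ 12,331 = $58.5435.
Variable cost per unit = $261.14 − $58.5435 = $202.60.

$202.60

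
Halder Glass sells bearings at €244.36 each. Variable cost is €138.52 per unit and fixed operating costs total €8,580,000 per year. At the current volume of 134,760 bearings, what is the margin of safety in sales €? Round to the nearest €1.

Unit CM = price − variable cost = €244.36 − €138.52 = €105.84. Break-even units = €8,580,000 ÷ €105.84 = 81,065.76; break-even revenue = 81,065.76 × €244.36 = €19,809,229.02.
Current sales = 134,760 × €244.36 = €32,929,953.60.
Margin of safety = €32,929,953.60 − €19,809,229.02 = €13,120,725.

€13,120,725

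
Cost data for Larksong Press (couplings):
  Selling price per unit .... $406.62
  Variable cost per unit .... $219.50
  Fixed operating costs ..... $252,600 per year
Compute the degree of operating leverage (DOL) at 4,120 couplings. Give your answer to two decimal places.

1.49

Total contribution margin = 4,120 × $187.12 = $770,934.40.
Subtracting fixed costs: EBIT = $770,934.40 − $252,600 = $518,334.40.
So DOL = total CM / EBIT = $770,934.40 / $518,334.40 = 1.4873.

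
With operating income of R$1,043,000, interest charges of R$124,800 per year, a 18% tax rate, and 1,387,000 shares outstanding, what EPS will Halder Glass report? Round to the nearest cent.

R$0.54

Pre-tax income = R$1,043,000 − R$124,800.00 = R$918,200.00.
After tax at 18%: net income = R$918,200.00 × 0.82 = R$752,924.00.
Per share: R$752,924.00 / 1,387,000 shares = R$0.54.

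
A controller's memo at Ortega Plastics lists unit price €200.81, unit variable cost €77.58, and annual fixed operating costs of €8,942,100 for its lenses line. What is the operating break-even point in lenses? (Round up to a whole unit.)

Each unit contributes €200.81 − €77.58 = €123.23.
Break-even volume = fixed costs ÷ CM per unit = €8,942,100 ÷ €123.23 = 72,564.31, so 72,565 lenses.

72,565 lenses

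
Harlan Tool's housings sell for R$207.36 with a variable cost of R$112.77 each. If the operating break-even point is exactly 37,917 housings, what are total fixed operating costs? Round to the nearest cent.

Unit CM = price − variable cost = R$207.36 − R$112.77 = R$94.59.
Since BE = FC / CM, FC = 37,917 × R$94.59 = R$3,586,569.03.

R$3,586,569.03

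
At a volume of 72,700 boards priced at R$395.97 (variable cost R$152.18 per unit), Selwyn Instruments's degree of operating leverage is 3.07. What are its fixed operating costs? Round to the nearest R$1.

At 72,700 units, contribution = 72,700 × R$243.79 = R$17,723,533.00.
Since DOL = CM ÷ EBIT, EBIT = R$17,723,533.00 ÷ 3.07 = R$5,773,137.79.
And FC = contribution − EBIT = R$17,723,533.00 − R$5,773,137.79 = R$11,950,395.

R$11,950,395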